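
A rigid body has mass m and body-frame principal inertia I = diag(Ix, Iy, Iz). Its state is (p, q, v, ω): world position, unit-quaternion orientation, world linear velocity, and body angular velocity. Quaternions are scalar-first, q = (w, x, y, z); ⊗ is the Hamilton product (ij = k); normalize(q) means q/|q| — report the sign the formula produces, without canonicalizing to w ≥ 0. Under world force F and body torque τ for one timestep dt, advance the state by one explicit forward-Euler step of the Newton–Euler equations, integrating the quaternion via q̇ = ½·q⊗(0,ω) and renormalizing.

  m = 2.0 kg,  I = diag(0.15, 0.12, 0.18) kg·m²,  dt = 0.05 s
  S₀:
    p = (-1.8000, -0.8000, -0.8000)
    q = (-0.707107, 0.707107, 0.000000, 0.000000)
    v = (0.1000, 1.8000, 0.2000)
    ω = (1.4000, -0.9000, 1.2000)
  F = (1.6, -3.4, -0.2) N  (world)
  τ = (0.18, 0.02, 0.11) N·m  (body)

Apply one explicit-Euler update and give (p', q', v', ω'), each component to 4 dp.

gyro term ω×Iω = (-0.0648, -0.0504, 0.0378)
angular accel α = (1.6320, 0.5867, 0.4011)
new body rate ω' = (1.4816, -0.8707, 1.2201)
2q̇ = q⊗(0,ω) = (-0.9899498, -0.9899498, -0.2121321, -1.4849247)
q + ½dt·q⊗(0,ω), renormalized = (-0.7309, 0.6815, -0.0053, -0.0371)
linear accel F/m = (0.8000, -1.7000, -0.1000)
p' = p + v·dt = (-1.7950, -0.7100, -0.7900)
new velocity v' = (0.1400, 1.7150, 0.1950)

p' = (-1.7950, -0.7100, -0.7900)
q' = (-0.7309, 0.6815, -0.0053, -0.0371)
v' = (0.1400, 1.7150, 0.1950)
ω' = (1.4816, -0.8707, 1.2201)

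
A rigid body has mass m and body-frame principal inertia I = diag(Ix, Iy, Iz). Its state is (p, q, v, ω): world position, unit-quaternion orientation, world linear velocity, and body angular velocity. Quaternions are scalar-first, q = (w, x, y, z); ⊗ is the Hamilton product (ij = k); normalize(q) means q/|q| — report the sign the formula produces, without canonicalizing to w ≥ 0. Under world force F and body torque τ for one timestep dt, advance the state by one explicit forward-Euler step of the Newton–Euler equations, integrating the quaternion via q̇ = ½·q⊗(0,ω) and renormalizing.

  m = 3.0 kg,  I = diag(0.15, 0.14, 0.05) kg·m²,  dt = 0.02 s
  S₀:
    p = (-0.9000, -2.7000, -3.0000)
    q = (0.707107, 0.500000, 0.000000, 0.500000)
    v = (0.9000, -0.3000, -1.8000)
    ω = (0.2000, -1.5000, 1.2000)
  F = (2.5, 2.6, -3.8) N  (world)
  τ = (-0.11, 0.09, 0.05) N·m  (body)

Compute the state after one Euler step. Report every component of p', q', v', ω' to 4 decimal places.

p' = (-0.8820, -2.7060, -3.0360)
q' = (0.7000, 0.5088, -0.0156, 0.5009)
v' = (0.9167, -0.2827, -1.8253)
ω' = (0.1637, -1.4906, 1.2188)

a = (0.8333, 0.8667, -1.2667)
new position p' = (-0.8820, -2.7060, -3.0360)
new velocity v' = (0.9167, -0.2827, -1.8253)
precession coupling ω×(Iω) = (0.1620, 0.0240, 0.0030)
angular accel α = (-1.8133, 0.4714, 0.9400)
ω + α·dt = (0.1637, -1.4906, 1.2188)
q⊗(0,ω) = (-0.7000000, 0.8914214, -1.5606605, 0.0985284)
updated quaternion q' = (0.7000, 0.5088, -0.0156, 0.5009)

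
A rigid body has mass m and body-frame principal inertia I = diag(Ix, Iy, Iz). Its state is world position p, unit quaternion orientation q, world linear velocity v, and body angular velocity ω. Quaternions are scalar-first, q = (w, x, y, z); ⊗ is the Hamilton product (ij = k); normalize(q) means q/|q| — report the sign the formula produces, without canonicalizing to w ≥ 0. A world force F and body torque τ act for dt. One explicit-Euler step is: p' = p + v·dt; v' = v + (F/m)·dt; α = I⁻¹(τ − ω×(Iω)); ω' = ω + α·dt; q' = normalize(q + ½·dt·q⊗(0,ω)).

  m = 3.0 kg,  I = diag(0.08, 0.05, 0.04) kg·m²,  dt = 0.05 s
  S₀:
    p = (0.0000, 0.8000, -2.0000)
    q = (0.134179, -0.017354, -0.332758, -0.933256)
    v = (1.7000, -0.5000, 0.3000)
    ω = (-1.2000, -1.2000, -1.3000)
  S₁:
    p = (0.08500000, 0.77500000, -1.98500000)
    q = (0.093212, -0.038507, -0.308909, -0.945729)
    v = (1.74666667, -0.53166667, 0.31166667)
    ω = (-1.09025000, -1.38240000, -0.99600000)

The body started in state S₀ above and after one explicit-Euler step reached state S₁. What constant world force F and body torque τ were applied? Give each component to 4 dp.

Δv = v₁−v₀ = (0.04666667, -0.03166667, 0.01166667)
m·(v₁−v₀)/dt = (2.8000, -1.9000, 0.7000)
rate change Δω = (0.10975000, -0.18240000, 0.30400000)
ω₀×(Iω₀) = (-0.0156, 0.0624, -0.0432)
applied torque τ = (0.1600, -0.1200, 0.2000)

F = (2.8000, -1.9000, 0.7000)
τ = (0.1600, -0.1200, 0.2000)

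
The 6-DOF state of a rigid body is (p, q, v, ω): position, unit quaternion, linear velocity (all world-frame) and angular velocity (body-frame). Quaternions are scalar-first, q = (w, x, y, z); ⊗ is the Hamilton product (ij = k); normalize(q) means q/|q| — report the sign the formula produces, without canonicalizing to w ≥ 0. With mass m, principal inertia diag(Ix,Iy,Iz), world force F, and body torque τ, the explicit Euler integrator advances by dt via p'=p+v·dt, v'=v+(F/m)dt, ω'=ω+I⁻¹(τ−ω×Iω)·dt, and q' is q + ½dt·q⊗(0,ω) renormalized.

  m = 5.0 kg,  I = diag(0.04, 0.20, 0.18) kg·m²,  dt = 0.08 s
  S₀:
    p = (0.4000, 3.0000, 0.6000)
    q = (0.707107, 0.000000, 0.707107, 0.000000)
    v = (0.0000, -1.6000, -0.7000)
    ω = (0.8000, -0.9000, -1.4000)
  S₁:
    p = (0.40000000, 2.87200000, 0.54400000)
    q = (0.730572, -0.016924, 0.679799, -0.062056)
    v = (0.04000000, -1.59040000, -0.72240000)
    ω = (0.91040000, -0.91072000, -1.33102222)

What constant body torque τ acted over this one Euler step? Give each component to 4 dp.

Δω = ω₁−ω₀ = (0.11040000, -0.01072000, 0.06897778)
τ = I·(Δω/dt) + ω₀×(Iω₀) = (0.0300, 0.1300, 0.0400)

τ = (0.0300, 0.1300, 0.0400)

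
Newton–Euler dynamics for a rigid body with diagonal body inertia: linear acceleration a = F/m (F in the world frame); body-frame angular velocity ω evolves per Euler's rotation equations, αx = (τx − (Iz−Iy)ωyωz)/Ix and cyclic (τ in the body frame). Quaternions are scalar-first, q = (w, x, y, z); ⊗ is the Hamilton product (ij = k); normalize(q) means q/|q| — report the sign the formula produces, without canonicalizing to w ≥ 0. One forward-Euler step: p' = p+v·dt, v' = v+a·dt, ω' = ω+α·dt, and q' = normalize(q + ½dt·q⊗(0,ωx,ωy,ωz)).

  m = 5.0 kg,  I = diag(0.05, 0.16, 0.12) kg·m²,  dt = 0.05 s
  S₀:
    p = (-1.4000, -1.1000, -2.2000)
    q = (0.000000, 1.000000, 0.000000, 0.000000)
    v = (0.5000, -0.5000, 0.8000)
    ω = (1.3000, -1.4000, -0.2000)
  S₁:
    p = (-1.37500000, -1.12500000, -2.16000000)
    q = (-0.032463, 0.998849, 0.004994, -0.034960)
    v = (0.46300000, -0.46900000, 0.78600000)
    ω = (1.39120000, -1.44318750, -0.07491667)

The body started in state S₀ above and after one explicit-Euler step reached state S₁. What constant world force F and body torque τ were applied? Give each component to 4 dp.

rate change Δω = (0.09120000, -0.04318750, 0.12508333)
applied torque τ = (0.0800, -0.1200, 0.1000)
v₁ − v₀ = (-0.03700000, 0.03100000, -0.01400000)
F = m·Δv/dt = (-3.7000, 3.1000, -1.4000)

F = (-3.7000, 3.1000, -1.4000)
τ = (0.0800, -0.1200, 0.1000)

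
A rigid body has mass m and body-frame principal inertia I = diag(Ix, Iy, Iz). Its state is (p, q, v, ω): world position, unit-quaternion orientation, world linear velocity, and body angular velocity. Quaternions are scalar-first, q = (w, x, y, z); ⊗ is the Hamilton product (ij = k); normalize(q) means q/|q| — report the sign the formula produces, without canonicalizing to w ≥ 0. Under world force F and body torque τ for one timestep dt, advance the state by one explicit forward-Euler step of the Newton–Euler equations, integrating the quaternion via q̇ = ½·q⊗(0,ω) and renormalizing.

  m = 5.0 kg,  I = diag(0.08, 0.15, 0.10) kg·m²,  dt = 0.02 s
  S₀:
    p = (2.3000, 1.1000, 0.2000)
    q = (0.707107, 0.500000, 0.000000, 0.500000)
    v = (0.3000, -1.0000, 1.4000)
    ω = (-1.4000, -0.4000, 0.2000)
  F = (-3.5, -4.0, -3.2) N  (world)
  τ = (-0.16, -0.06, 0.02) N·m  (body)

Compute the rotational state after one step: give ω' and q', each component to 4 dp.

ω' = (-1.4410, -0.4087, 0.1962)
q' = (0.7130, 0.4920, -0.0108, 0.4994)

α = I⁻¹(τ − ω×Iω) = (-2.0500, -0.4373, -0.1920)
ω' = ω + α·dt = (-1.4410, -0.4087, 0.1962)
2q̇ = q⊗(0,ω) = (0.6000000, -0.7899498, -1.0828428, -0.0585786)
updated quaternion q' = (0.7130, 0.4920, -0.0108, 0.4994)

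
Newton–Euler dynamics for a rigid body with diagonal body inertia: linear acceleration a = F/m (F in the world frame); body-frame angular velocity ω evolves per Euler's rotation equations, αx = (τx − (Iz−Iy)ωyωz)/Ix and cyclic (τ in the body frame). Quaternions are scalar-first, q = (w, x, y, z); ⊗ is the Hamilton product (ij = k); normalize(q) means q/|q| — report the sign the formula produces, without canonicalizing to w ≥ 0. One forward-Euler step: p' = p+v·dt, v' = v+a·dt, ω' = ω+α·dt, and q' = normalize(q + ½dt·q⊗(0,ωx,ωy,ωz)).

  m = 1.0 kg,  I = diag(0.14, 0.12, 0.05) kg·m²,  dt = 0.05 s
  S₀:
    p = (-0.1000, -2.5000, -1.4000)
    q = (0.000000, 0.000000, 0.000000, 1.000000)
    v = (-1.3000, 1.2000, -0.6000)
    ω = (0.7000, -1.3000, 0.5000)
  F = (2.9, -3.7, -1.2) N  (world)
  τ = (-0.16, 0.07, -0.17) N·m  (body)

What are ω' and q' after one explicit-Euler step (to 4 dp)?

ω' = (0.6266, -1.2840, 0.3118)
q' = (-0.0125, 0.0325, 0.0175, 0.9992)

(τ − ω×Iω)/I = (-1.4679, 0.3208, -3.7640)
new body rate ω' = (0.6266, -1.2840, 0.3118)
2q̇ = q⊗(0,ω) = (-0.5000000, 1.3000000, 0.7000000, 0.0000000)
q' = normalize(q + ½dt·q⊗(0,ω)) = (-0.0125, 0.0325, 0.0175, 0.9992)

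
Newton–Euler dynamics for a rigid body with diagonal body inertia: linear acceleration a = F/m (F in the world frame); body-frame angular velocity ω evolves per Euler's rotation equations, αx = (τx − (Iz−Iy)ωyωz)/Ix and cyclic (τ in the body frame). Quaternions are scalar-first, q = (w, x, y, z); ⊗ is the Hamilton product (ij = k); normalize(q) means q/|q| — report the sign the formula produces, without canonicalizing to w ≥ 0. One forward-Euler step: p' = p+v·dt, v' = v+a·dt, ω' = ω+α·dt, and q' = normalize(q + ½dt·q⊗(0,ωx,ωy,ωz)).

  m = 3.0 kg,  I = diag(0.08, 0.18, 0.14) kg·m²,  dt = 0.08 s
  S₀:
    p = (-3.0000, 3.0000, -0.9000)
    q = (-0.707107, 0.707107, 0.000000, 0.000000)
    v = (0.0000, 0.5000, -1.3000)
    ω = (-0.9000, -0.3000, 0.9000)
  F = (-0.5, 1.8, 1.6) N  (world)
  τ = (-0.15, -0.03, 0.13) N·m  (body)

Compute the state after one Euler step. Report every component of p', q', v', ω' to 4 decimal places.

p' = (-3.0000, 3.0400, -1.0040)
q' = (-0.6807, 0.7316, -0.0169, -0.0339)
v' = (-0.0133, 0.5480, -1.2573)
ω' = (-1.0608, -0.3349, 0.9589)

new position p' = (-3.0000, 3.0400, -1.0040)
new velocity v' = (-0.0133, 0.5480, -1.2573)
α = I⁻¹(τ − ω×Iω) = (-2.0100, -0.4367, 0.7357)
ω + α·dt = (-1.0608, -0.3349, 0.9589)
q⊗(0,ω) = (0.6363963, 0.6363963, -0.4242642, -0.8485284)
updated quaternion q' = (-0.6807, 0.7316, -0.0169, -0.0339)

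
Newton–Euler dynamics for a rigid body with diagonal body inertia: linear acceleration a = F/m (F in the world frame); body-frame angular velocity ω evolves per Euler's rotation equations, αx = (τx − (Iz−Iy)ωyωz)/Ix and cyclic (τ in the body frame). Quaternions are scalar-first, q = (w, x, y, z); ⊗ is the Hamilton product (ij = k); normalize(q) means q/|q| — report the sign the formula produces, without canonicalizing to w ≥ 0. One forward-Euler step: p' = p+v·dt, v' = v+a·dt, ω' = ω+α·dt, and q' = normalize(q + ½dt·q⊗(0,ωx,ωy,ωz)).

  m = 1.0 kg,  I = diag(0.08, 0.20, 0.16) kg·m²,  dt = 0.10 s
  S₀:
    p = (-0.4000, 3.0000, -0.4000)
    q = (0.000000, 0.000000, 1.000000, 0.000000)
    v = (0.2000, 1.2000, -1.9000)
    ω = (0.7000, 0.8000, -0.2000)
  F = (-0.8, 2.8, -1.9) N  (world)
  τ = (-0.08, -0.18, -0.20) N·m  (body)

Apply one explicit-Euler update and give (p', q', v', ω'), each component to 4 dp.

p' = (-0.3800, 3.1200, -0.5900)
q' = (-0.0399, -0.0100, 0.9985, -0.0349)
v' = (0.1200, 1.4800, -2.0900)
ω' = (0.5920, 0.7044, -0.3670)

p + v·dt = (-0.3800, 3.1200, -0.5900)
v + (F/m)dt = (0.1200, 1.4800, -2.0900)
ω×(Iω) gyroscopic = (0.0064, 0.0112, 0.0672)
(τ − ω×Iω)/I = (-1.0800, -0.9560, -1.6700)
ω' = ω + α·dt = (0.5920, 0.7044, -0.3670)
Hamilton product q⊗(0,ω) = (-0.8000000, -0.2000000, 0.0000000, -0.7000000)
updated quaternion q' = (-0.0399, -0.0100, 0.9985, -0.0349)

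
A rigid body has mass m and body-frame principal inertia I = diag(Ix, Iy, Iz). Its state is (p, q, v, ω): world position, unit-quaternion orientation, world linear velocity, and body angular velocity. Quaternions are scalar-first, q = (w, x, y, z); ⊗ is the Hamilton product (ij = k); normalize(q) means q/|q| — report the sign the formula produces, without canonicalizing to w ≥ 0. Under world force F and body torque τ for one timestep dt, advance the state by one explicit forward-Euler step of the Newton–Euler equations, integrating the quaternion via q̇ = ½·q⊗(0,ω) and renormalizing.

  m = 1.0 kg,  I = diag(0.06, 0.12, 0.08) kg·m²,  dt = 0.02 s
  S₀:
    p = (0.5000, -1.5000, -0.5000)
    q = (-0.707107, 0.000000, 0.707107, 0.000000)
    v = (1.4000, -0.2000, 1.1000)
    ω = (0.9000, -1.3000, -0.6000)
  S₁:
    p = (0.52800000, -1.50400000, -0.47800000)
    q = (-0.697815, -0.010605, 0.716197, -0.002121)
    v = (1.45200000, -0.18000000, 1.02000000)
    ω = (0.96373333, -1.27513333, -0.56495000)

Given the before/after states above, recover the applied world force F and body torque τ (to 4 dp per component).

F = (2.6000, 1.0000, -4.0000)
τ = (0.1600, 0.1600, 0.0700)

v₁ − v₀ = (0.05200000, 0.02000000, -0.08000000)
F = m·Δv/dt = (2.6000, 1.0000, -4.0000)
Δω = ω₁−ω₀ = (0.06373333, 0.02486667, 0.03505000)
gyro term ω₀×Iω₀ = (-0.0312, 0.0108, -0.0702)
I·α + gyro = (0.1600, 0.1600, 0.0700)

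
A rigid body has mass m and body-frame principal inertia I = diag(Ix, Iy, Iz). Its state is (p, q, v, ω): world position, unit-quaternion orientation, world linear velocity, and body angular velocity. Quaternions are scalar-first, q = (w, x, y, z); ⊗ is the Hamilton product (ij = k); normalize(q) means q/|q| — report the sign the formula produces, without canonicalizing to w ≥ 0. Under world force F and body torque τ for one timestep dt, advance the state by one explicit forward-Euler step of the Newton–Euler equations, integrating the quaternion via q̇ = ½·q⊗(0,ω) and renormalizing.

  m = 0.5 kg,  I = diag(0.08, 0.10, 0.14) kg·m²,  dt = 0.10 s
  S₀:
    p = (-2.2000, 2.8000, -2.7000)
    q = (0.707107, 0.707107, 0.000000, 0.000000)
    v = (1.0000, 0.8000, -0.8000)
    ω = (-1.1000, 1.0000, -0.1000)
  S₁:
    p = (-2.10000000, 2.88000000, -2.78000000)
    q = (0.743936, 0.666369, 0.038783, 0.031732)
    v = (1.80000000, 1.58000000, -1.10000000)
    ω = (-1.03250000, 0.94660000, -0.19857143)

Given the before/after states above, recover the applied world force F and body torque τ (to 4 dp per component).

F = (4.0000, 3.9000, -1.5000)
τ = (0.0500, -0.0600, -0.1600)

Δω = ω₁−ω₀ = (0.06750000, -0.05340000, -0.09857143)
I·α + gyro = (0.0500, -0.0600, -0.1600)
v₁ − v₀ = (0.80000000, 0.78000000, -0.30000000)
F = m·Δv/dt = (4.0000, 3.9000, -1.5000)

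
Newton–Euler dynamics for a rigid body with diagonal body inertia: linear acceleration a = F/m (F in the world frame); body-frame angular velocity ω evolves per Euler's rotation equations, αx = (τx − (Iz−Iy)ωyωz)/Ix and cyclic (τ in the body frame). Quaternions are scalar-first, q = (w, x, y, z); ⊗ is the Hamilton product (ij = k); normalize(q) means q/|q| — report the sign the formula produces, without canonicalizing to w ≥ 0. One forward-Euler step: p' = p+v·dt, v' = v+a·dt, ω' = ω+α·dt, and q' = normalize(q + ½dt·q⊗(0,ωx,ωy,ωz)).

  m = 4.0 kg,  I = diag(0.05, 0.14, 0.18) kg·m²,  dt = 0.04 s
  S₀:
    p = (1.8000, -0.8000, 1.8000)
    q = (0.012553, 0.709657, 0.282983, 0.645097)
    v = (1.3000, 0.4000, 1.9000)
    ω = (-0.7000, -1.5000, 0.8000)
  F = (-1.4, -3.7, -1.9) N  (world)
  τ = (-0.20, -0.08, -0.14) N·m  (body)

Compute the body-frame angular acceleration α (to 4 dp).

α = (-3.0400, -1.0914, -1.3028)

precession coupling ω×(Iω) = (-0.0480, 0.0728, 0.0945)
angular accel α = (-3.0400, -1.0914, -1.3028)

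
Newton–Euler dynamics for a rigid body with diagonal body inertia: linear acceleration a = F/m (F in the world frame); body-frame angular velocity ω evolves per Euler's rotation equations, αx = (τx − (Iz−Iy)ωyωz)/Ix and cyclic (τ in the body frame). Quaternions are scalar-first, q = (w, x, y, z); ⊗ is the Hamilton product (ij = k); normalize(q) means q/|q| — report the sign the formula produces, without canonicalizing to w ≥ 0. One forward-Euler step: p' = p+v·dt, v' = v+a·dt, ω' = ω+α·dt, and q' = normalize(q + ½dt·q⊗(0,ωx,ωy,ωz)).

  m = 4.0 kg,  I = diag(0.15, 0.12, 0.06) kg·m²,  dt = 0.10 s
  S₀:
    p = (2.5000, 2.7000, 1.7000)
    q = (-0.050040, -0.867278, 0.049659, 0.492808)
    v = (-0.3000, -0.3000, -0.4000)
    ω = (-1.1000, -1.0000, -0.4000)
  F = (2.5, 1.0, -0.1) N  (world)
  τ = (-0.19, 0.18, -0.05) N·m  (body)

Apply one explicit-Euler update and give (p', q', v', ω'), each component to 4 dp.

a = F/m = (0.6250, 0.2500, -0.0250)
new position p' = (2.4700, 2.6700, 1.6600)
v + (F/m)dt = (-0.2375, -0.2750, -0.4025)
ω×(Iω) gyroscopic = (-0.0240, 0.0396, -0.0330)
(τ − ω×Iω)/I = (-1.1067, 1.1700, -0.2833)
ω' = ω + α·dt = (-1.2107, -0.8830, -0.4283)
Hamilton product q⊗(0,ω) = (-0.7072236, 0.5279884, -0.8389600, 0.9419189)
q' = normalize(q + ½dt·q⊗(0,ω)) = (-0.0851, -0.8384, 0.0077, 0.5383)

p' = (2.4700, 2.6700, 1.6600)
q' = (-0.0851, -0.8384, 0.0077, 0.5383)
v' = (-0.2375, -0.2750, -0.4025)
ω' = (-1.2107, -0.8830, -0.4283)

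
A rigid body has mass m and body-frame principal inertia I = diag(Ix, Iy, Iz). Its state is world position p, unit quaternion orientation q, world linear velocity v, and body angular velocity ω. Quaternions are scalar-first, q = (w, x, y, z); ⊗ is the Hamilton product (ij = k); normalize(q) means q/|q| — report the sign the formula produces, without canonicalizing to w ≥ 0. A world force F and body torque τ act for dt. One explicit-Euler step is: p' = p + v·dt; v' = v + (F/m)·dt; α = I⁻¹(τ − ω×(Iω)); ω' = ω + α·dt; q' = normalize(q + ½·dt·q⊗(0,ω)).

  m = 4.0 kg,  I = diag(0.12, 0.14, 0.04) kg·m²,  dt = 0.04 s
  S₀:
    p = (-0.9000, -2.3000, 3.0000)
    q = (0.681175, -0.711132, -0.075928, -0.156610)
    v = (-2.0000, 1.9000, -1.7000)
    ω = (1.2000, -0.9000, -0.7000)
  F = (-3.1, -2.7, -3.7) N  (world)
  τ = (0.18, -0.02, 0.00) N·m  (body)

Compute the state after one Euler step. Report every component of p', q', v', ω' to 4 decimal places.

a = F/m = (-0.7750, -0.6750, -0.9250)
p + v·dt = (-0.9800, -2.2240, 2.9320)
new velocity v' = (-2.0310, 1.8730, -1.7370)
angular accel α = (2.0250, 0.3371, 0.5400)
ω + α·dt = (1.2810, -0.8865, -0.6784)
2q̇ = q⊗(0,ω) = (0.6753962, 0.7296106, -1.2987819, 0.2543099)
q' = normalize(q + ½dt·q⊗(0,ω)) = (0.6943, -0.6962, -0.1018, -0.1514)

p' = (-0.9800, -2.2240, 2.9320)
q' = (0.6943, -0.6962, -0.1018, -0.1514)
v' = (-2.0310, 1.8730, -1.7370)
ω' = (1.2810, -0.8865, -0.6784)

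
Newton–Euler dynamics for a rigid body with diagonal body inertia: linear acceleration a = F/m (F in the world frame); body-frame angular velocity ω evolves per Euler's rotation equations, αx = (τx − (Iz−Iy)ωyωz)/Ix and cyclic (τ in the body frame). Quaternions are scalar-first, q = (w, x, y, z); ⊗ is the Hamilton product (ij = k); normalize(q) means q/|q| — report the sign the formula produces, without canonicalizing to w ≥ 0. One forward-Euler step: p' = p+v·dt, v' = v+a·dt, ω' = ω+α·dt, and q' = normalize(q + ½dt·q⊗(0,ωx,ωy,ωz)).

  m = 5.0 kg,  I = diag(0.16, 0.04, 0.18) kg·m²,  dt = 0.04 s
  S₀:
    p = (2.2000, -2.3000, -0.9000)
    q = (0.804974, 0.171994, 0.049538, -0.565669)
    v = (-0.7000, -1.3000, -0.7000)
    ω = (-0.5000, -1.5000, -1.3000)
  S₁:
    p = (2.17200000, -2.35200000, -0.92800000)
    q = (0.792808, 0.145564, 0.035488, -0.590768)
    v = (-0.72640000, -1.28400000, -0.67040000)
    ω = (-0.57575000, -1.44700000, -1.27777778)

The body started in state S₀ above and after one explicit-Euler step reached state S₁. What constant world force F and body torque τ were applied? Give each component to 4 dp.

F = (-3.3000, 2.0000, 3.7000)
τ = (-0.0300, 0.0400, 0.0100)

velocity change Δv = (-0.02640000, 0.01600000, 0.02960000)
applied force F = (-3.3000, 2.0000, 3.7000)
ω₁ − ω₀ = (-0.07575000, 0.05300000, 0.02222222)
precession coupling = (0.2730, -0.0130, -0.0900)
applied torque τ = (-0.0300, 0.0400, 0.0100)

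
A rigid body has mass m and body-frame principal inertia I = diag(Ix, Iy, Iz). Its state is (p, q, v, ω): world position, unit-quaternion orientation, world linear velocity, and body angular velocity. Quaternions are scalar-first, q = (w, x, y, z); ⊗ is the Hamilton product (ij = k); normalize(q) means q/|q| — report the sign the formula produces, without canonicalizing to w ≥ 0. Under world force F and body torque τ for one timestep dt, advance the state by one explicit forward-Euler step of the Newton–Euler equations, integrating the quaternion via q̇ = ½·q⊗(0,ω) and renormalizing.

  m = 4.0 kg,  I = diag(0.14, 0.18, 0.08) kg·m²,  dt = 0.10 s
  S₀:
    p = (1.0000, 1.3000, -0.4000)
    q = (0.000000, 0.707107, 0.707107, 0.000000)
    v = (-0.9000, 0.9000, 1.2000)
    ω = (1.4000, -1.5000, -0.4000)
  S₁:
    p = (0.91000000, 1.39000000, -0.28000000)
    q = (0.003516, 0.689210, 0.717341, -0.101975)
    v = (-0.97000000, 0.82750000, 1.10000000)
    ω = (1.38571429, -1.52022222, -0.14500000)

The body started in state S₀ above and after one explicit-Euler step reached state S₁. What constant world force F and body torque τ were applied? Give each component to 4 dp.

v₁ − v₀ = (-0.07000000, -0.07250000, -0.10000000)
applied force F = (-2.8000, -2.9000, -4.0000)
Δω = ω₁−ω₀ = (-0.01428571, -0.02022222, 0.25500000)
precession coupling = (-0.0600, -0.0336, -0.0840)
I·α + gyro = (-0.0800, -0.0700, 0.1200)

F = (-2.8000, -2.9000, -4.0000)
τ = (-0.0800, -0.0700, 0.1200)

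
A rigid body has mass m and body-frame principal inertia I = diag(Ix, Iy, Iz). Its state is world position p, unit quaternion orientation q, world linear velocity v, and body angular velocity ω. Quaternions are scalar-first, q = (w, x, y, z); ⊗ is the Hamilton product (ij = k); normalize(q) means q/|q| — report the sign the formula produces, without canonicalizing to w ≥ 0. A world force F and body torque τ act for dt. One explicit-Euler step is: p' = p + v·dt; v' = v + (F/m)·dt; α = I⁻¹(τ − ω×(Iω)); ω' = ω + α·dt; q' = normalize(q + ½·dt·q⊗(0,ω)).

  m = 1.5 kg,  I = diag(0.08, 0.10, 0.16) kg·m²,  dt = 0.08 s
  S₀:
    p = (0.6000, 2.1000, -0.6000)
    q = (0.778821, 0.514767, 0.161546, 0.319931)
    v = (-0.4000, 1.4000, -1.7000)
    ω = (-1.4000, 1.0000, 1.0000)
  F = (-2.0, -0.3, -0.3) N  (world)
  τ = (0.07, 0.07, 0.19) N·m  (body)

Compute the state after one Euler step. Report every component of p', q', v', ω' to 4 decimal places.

p + v·dt = (0.5680, 2.2120, -0.7360)
v' = v + a·dt = (-0.5067, 1.3840, -1.7160)
precession coupling ω×(Iω) = (0.0600, 0.1120, -0.0280)
(τ − ω×Iω)/I = (0.1250, -0.4200, 1.3625)
ω + α·dt = (-1.3900, 0.9664, 1.1090)
Hamilton product q⊗(0,ω) = (0.2391968, -1.2487344, -0.1838494, 1.5197524)
q' = normalize(q + ½dt·q⊗(0,ω)) = (0.7859, 0.4634, 0.1537, 0.3795)

p' = (0.5680, 2.2120, -0.7360)
q' = (0.7859, 0.4634, 0.1537, 0.3795)
v' = (-0.5067, 1.3840, -1.7160)
ω' = (-1.3900, 0.9664, 1.1090)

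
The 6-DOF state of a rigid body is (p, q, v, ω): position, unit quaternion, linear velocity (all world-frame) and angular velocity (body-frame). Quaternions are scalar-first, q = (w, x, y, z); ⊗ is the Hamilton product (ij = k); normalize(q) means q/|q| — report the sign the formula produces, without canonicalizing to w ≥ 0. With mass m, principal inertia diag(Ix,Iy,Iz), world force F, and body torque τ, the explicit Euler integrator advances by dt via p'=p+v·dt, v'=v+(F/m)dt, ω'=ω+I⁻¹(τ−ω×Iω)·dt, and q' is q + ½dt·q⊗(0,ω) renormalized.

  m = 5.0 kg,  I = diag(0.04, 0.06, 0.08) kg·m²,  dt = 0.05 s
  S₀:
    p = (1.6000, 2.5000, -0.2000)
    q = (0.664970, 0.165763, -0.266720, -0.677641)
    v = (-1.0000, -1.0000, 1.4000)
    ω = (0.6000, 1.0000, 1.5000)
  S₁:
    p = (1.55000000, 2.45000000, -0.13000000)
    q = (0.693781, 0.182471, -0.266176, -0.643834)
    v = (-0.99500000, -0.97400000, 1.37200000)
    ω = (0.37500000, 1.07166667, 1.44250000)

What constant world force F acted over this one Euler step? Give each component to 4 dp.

Δv = v₁−v₀ = (0.00500000, 0.02600000, -0.02800000)
F = m·Δv/dt = (0.5000, 2.6000, -2.8000)

F = (0.5000, 2.6000, -2.8000)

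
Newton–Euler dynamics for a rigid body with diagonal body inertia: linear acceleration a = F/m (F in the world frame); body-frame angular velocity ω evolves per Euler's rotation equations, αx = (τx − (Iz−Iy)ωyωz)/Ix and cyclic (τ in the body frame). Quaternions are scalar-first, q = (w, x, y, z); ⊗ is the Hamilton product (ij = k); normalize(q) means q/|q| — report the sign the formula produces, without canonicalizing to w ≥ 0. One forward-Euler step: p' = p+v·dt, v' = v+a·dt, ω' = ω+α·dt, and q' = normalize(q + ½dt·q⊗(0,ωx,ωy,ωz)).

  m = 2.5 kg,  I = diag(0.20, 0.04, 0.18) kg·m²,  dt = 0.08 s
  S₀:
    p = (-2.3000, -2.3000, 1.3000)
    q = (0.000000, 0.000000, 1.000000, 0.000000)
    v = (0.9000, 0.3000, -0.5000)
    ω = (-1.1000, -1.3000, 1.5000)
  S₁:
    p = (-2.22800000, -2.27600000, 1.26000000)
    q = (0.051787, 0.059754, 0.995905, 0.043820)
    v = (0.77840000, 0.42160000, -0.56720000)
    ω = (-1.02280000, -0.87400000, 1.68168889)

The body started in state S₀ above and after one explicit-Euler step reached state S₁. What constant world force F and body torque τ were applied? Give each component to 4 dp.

F = (-3.8000, 3.8000, -2.1000)
τ = (-0.0800, 0.1800, 0.1800)

rate change Δω = (0.07720000, 0.42600000, 0.18168889)
precession coupling = (-0.2730, -0.0330, -0.2288)
I·α + gyro = (-0.0800, 0.1800, 0.1800)
Δv = v₁−v₀ = (-0.12160000, 0.12160000, -0.06720000)
applied force F = (-3.8000, 3.8000, -2.1000)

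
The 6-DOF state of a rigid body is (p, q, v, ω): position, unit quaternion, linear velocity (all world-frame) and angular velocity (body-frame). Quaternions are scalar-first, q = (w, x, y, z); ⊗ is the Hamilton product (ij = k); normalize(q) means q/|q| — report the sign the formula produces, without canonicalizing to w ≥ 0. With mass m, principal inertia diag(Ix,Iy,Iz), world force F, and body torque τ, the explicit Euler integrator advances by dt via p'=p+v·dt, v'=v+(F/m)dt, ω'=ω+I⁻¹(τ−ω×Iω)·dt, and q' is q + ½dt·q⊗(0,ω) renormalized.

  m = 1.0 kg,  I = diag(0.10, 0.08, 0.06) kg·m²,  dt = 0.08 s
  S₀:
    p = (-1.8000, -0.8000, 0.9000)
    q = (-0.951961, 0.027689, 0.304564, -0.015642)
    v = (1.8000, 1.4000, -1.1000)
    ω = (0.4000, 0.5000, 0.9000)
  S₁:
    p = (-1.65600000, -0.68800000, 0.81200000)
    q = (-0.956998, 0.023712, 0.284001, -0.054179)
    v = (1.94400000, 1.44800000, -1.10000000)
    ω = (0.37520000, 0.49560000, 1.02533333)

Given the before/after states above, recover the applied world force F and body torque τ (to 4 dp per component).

Δω = ω₁−ω₀ = (-0.02480000, -0.00440000, 0.12533333)
gyro term ω₀×Iω₀ = (-0.0090, 0.0144, -0.0040)
applied torque τ = (-0.0400, 0.0100, 0.0900)
velocity change Δv = (0.14400000, 0.04800000, 0.00000000)
m·(v₁−v₀)/dt = (1.8000, 0.6000, 0.0000)

F = (1.8000, 0.6000, 0.0000)
τ = (-0.0400, 0.0100, 0.0900)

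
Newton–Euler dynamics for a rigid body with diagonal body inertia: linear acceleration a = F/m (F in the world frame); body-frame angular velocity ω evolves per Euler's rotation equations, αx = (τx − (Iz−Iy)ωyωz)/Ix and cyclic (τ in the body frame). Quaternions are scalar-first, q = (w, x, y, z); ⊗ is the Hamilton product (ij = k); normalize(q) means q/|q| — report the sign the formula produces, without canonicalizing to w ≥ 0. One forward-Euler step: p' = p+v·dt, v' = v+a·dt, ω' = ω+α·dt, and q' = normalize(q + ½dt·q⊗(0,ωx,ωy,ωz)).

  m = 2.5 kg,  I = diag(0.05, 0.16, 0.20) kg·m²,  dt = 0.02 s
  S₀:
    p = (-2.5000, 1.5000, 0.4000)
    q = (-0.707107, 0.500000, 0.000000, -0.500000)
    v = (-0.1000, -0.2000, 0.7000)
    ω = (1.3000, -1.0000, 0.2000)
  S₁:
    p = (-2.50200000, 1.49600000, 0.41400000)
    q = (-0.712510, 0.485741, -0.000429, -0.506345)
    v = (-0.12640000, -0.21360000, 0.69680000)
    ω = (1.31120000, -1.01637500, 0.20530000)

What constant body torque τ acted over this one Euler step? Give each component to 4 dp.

rate change Δω = (0.01120000, -0.01637500, 0.00530000)
I·α + gyro = (0.0200, -0.1700, -0.0900)

τ = (0.0200, -0.1700, -0.0900)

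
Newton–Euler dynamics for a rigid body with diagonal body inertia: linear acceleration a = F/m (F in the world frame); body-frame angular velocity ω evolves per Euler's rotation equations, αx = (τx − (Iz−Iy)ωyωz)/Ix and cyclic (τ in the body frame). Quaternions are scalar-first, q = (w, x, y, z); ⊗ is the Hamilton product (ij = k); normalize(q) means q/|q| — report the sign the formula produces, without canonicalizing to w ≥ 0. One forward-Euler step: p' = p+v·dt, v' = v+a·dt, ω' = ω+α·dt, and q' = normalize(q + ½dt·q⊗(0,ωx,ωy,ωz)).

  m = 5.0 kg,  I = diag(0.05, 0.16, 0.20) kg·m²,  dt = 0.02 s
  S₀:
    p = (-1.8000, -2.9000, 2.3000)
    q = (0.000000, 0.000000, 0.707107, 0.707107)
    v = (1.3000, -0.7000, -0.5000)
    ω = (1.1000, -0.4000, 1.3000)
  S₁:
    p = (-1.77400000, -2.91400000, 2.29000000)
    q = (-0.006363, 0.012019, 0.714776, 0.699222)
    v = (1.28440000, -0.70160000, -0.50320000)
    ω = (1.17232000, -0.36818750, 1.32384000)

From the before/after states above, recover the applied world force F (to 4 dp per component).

Δv = v₁−v₀ = (-0.01560000, -0.00160000, -0.00320000)
m·(v₁−v₀)/dt = (-3.9000, -0.4000, -0.8000)

F = (-3.9000, -0.4000, -0.8000)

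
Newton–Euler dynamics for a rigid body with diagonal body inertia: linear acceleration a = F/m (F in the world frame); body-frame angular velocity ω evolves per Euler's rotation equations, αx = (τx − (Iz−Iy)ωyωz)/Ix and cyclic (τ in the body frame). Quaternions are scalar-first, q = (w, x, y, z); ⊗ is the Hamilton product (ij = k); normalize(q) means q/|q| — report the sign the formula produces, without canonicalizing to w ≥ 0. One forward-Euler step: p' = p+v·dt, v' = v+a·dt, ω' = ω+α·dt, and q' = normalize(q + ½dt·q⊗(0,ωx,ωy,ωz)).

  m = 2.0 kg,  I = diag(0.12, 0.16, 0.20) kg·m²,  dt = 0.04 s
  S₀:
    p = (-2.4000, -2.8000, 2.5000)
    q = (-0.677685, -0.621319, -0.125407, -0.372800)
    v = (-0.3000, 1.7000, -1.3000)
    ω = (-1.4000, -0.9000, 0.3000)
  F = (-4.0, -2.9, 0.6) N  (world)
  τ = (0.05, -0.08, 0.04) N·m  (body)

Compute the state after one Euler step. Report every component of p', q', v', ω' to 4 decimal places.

a = (-2.0000, -1.4500, 0.3000)
p + v·dt = (-2.4120, -2.7320, 2.4480)
v + (F/m)dt = (-0.3800, 1.6420, -1.2880)
angular accel α = (0.5067, -0.7100, -0.0520)
ω' = ω + α·dt = (-1.3797, -0.9284, 0.2979)
Hamilton product q⊗(0,ω) = (-0.8708729, 0.5756169, 1.3182322, 0.1803118)
q + ½dt·q⊗(0,ω), renormalized = (-0.6947, -0.6095, -0.0990, -0.3690)

p' = (-2.4120, -2.7320, 2.4480)
q' = (-0.6947, -0.6095, -0.0990, -0.3690)
v' = (-0.3800, 1.6420, -1.2880)
ω' = (-1.3797, -0.9284, 0.2979)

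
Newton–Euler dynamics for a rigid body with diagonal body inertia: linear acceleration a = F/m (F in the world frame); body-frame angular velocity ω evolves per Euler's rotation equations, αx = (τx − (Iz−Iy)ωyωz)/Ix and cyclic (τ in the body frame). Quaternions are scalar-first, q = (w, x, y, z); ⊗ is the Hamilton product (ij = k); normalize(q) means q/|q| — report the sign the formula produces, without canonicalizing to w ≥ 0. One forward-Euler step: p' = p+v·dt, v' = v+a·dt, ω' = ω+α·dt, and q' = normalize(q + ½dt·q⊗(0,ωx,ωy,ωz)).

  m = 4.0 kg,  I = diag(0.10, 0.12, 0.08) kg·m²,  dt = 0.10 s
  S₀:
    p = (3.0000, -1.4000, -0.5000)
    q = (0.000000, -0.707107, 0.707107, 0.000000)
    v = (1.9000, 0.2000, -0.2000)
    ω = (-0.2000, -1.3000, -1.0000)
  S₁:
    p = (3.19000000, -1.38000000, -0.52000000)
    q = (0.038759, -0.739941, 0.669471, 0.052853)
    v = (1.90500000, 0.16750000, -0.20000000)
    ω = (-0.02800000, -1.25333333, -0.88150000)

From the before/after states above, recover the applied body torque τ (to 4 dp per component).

ω₁ − ω₀ = (0.17200000, 0.04666667, 0.11850000)
precession coupling = (-0.0520, 0.0040, 0.0052)
τ = I·(Δω/dt) + ω₀×(Iω₀) = (0.1200, 0.0600, 0.1000)

τ = (0.1200, 0.0600, 0.1000)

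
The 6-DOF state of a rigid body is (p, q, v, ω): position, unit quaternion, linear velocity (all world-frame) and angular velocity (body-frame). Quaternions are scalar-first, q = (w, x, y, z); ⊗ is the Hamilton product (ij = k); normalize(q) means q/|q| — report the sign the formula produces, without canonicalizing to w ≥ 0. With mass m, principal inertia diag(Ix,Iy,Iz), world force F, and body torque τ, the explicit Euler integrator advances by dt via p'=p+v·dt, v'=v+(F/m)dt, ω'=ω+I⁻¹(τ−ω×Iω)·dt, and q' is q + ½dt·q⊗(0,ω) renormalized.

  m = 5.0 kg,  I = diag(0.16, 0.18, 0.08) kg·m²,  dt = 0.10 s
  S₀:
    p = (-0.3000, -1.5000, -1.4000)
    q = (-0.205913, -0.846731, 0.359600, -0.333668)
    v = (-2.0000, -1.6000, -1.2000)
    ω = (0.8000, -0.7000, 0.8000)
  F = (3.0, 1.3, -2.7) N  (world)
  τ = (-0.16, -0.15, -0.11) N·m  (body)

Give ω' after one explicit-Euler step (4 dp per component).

ω' = (0.6650, -0.8118, 0.6765)

(τ − ω×Iω)/I = (-1.3500, -1.1178, -1.2350)
ω + α·dt = (0.6650, -0.8118, 0.6765)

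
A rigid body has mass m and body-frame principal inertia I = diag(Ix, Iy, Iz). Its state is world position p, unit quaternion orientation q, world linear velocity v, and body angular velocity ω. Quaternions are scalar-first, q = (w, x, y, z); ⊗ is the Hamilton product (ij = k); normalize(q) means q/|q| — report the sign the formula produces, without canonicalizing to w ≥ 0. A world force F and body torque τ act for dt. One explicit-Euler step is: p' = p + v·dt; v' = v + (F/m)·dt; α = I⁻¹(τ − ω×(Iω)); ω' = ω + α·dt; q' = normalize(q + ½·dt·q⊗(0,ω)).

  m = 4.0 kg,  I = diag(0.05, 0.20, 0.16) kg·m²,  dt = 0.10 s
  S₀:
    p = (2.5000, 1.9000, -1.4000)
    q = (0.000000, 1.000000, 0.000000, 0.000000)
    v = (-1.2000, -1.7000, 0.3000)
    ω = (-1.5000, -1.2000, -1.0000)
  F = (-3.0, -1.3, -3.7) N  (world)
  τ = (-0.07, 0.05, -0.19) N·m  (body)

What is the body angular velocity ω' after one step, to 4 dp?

ω' = (-1.5440, -1.0925, -1.2875)

(τ − ω×Iω)/I = (-0.4400, 1.0750, -2.8750)
ω' = ω + α·dt = (-1.5440, -1.0925, -1.2875)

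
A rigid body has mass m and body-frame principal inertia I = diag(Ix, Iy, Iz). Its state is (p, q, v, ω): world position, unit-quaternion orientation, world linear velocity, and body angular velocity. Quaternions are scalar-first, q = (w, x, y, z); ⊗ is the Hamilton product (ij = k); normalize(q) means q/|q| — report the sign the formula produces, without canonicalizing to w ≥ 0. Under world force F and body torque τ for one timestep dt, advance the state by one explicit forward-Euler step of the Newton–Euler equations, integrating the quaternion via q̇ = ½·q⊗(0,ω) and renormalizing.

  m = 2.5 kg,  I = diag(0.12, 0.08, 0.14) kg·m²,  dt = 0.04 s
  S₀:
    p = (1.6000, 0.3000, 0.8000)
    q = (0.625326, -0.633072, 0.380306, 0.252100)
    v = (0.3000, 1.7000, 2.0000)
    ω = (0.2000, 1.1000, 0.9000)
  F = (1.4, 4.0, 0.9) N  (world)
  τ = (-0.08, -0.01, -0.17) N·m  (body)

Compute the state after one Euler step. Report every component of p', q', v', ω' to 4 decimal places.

p' = (1.6120, 0.3680, 0.8800)
q' = (0.6147, -0.6290, 0.4063, 0.2478)
v' = (0.3224, 1.7640, 2.0144)
ω' = (0.1535, 1.0968, 0.8539)

a = (0.5600, 1.6000, 0.3600)
p' = p + v·dt = (1.6120, 0.3680, 0.8800)
v + (F/m)dt = (0.3224, 1.7640, 2.0144)
angular accel α = (-1.1617, -0.0800, -1.1514)
new body rate ω' = (0.1535, 1.0968, 0.8539)
2q̇ = q⊗(0,ω) = (-0.5186122, 0.1900306, 1.3080434, -0.2096470)
q' = normalize(q + ½dt·q⊗(0,ω)) = (0.6147, -0.6290, 0.4063, 0.2478)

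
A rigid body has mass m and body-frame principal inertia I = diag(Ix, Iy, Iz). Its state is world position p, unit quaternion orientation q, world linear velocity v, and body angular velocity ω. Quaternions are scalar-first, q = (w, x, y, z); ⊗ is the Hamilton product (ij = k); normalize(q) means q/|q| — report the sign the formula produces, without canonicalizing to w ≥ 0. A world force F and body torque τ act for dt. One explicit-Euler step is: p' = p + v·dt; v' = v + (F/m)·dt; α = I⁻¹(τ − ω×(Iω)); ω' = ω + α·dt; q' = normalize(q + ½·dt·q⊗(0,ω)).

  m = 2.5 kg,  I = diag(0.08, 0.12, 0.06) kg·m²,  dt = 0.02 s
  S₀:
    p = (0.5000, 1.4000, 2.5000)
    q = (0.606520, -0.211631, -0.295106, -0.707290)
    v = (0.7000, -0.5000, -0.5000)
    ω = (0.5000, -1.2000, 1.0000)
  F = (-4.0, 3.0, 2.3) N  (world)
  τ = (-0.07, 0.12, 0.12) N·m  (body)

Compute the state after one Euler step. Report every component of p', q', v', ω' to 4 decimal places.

(τ − ω×Iω)/I = (-1.7750, 0.9167, 2.4000)
new body rate ω' = (0.4645, -1.1817, 1.0480)
2q̇ = q⊗(0,ω) = (0.4589783, -0.8405940, -0.8698380, 1.0080302)
q + ½dt·q⊗(0,ω), renormalized = (0.6110, -0.2200, -0.3038, -0.6971)
linear accel F/m = (-1.6000, 1.2000, 0.9200)
p + v·dt = (0.5140, 1.3900, 2.4900)
v' = v + a·dt = (0.6680, -0.4760, -0.4816)

p' = (0.5140, 1.3900, 2.4900)
q' = (0.6110, -0.2200, -0.3038, -0.6971)
v' = (0.6680, -0.4760, -0.4816)
ω' = (0.4645, -1.1817, 1.0480)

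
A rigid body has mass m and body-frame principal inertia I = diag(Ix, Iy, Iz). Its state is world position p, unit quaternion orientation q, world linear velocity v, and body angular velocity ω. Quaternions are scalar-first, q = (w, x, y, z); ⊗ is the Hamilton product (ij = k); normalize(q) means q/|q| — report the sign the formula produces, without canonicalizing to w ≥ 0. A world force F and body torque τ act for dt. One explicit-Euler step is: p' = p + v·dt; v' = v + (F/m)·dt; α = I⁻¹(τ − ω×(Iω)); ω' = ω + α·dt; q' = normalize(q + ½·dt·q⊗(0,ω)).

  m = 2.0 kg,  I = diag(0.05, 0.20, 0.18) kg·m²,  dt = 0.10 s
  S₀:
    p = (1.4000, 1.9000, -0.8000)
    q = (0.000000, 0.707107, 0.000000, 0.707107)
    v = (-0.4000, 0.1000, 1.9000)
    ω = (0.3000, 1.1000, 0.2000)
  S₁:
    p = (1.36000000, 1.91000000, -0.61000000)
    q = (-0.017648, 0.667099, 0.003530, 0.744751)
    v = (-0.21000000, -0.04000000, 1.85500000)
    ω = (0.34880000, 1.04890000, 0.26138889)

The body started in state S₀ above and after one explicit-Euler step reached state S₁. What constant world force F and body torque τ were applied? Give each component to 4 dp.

ω₁ − ω₀ = (0.04880000, -0.05110000, 0.06138889)
τ = I·(Δω/dt) + ω₀×(Iω₀) = (0.0200, -0.1100, 0.1600)
velocity change Δv = (0.19000000, -0.14000000, -0.04500000)
applied force F = (3.8000, -2.8000, -0.9000)

F = (3.8000, -2.8000, -0.9000)
τ = (0.0200, -0.1100, 0.1600)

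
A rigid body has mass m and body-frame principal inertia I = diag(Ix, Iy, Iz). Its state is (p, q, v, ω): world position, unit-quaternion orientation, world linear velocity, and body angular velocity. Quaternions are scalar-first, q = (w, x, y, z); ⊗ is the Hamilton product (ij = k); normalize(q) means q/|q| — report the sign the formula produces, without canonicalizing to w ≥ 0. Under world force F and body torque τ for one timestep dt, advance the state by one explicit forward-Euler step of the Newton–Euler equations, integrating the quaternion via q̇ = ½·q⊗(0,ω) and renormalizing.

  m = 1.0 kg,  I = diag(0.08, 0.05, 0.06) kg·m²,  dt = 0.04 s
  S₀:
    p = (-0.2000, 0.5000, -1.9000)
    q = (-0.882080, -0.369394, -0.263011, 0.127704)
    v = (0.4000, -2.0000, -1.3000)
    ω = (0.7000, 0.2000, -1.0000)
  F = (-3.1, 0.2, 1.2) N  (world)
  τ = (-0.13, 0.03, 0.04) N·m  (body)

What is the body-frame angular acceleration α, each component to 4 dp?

α = (-1.6000, 0.8800, 0.7367)

precession coupling ω×(Iω) = (-0.0020, -0.0140, -0.0042)
α = I⁻¹(τ − ω×Iω) = (-1.6000, 0.8800, 0.7367)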